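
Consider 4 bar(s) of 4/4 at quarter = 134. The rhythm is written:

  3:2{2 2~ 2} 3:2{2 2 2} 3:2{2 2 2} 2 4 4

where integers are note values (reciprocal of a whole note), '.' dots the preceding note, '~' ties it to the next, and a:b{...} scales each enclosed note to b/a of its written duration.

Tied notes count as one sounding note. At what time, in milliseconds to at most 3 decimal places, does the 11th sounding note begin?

note 11 onset = 15b = 6716.418ms

1. 0.0ms @ 0 + 597.015ms (4/3)
2. 597.015ms @ 4/3 + 1194.03ms (8/3)
3. 1791.045ms @ 4 + 597.015ms (4/3)
4. 2388.06ms @ 16/3 + 597.015ms (4/3)
5. 2985.075ms @ 20/3 + 597.015ms (4/3)
6. 3582.09ms @ 8 + 597.015ms (4/3)
7. 4179.104ms @ 28/3 + 597.015ms (4/3)
8. 4776.119ms @ 32/3 + 597.015ms (4/3)
9. 5373.134ms @ 12 + 895.522ms (2)
10. 6268.657ms @ 14 + 447.761ms (1)
11. 6716.418ms @ 15 + 447.761ms (1)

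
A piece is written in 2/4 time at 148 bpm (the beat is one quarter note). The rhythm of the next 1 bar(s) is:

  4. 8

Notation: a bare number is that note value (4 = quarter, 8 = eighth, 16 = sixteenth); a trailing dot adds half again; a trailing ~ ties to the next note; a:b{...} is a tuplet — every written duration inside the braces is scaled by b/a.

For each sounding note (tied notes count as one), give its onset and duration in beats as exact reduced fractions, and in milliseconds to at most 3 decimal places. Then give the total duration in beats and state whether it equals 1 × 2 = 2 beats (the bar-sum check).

1) 0.0ms=0b +608.108ms=3/2b
2) 608.108ms=3/2b +202.703ms=1/2b
Σ=2b of 2 (148bpm 2/4) — PASS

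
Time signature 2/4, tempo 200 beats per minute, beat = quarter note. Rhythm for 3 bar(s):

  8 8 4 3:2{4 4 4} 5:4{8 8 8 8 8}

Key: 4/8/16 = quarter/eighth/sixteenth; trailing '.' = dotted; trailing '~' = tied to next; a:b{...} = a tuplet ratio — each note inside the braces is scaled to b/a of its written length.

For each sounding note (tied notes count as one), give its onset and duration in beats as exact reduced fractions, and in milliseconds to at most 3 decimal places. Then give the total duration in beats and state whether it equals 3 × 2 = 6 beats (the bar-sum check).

1) 0.0ms=0b +150.0ms=1/2b
2) 150.0ms=1/2b +150.0ms=1/2b
3) 300.0ms=1b +300.0ms=1b
4) 600.0ms=2b +200.0ms=2/3b
5) 800.0ms=8/3b +200.0ms=2/3b
6) 1000.0ms=10/3b +200.0ms=2/3b
7) 1200.0ms=4b +120.0ms=2/5b
8) 1320.0ms=22/5b +120.0ms=2/5b
9) 1440.0ms=24/5b +120.0ms=2/5b
10) 1560.0ms=26/5b +120.0ms=2/5b
11) 1680.0ms=28/5b +120.0ms=2/5b
Σ=6b of 6 (200bpm 2/4) — PASS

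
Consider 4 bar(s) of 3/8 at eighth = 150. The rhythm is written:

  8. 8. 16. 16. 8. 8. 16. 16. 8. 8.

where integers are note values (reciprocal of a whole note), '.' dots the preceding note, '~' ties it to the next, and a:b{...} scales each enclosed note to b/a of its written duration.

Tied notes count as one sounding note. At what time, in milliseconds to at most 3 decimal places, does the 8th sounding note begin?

note 8 onset = 33/4b = 3300.0ms

1. 0.0ms @ 0 + 600.0ms (3/2)
2. 600.0ms @ 3/2 + 600.0ms (3/2)
3. 1200.0ms @ 3 + 300.0ms (3/4)
4. 1500.0ms @ 15/4 + 300.0ms (3/4)
5. 1800.0ms @ 9/2 + 600.0ms (3/2)
6. 2400.0ms @ 6 + 600.0ms (3/2)
7. 3000.0ms @ 15/2 + 300.0ms (3/4)
8. 3300.0ms @ 33/4 + 300.0ms (3/4)
9. 3600.0ms @ 9 + 600.0ms (3/2)
10. 4200.0ms @ 21/2 + 600.0ms (3/2)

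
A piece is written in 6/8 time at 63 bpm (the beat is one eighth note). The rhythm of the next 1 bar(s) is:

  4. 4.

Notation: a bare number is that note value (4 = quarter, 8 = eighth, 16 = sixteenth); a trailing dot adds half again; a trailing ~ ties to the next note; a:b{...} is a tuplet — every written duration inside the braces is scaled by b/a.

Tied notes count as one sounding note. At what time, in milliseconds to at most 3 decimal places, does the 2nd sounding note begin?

note 2 onset = 3b = 2857.143ms

1. 0.0ms @ 0 + 2857.143ms (3)
2. 2857.143ms @ 3 + 2857.143ms (3)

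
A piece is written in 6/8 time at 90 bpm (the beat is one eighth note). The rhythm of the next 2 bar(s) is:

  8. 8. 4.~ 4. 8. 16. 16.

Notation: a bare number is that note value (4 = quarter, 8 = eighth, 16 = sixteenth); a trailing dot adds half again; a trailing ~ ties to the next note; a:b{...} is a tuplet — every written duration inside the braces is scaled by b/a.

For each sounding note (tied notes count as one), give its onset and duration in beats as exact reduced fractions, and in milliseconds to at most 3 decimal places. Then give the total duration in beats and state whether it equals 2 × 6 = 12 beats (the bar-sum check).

1) 0.0ms=0b +1000.0ms=3/2b
2) 1000.0ms=3/2b +1000.0ms=3/2b
3) 2000.0ms=3b +4000.0ms=6b
4) 6000.0ms=9b +1000.0ms=3/2b
5) 7000.0ms=21/2b +500.0ms=3/4b
6) 7500.0ms=45/4b +500.0ms=3/4b
Σ=12b of 12 (90bpm 6/8) — PASS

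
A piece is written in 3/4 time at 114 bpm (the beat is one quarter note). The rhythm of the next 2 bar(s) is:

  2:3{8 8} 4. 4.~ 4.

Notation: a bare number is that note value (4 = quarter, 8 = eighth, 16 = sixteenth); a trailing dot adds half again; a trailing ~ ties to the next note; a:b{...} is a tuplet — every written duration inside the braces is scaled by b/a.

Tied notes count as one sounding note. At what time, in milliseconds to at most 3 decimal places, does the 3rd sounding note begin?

1. 0.0ms @ 0 + 394.737ms (3/4)
2. 394.737ms @ 3/4 + 394.737ms (3/4)
3. 789.474ms @ 3/2 + 789.474ms (3/2)
4. 1578.947ms @ 3 + 1578.947ms (3)

note 3 onset = 3/2b = 789.474ms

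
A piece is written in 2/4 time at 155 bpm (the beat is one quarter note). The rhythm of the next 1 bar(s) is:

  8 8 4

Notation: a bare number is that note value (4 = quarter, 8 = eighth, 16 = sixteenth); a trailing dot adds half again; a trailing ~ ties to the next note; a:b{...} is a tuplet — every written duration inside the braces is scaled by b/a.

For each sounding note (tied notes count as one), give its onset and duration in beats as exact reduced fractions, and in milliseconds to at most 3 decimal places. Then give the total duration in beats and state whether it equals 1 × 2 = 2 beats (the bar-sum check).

1) 0.0ms=0b +193.548ms=1/2b
2) 193.548ms=1/2b +193.548ms=1/2b
3) 387.097ms=1b +387.097ms=1b
Σ=2b of 2 (155bpm 2/4) — PASS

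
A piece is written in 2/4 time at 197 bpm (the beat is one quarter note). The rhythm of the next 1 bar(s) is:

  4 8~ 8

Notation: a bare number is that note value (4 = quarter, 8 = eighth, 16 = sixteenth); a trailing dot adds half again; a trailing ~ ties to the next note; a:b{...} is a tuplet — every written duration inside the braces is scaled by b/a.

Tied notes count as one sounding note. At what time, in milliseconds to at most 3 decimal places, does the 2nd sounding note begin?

1. 0.0ms @ 0 + 304.569ms (1)
2. 304.569ms @ 1 + 304.569ms (1)

note 2 onset = 1b = 304.569ms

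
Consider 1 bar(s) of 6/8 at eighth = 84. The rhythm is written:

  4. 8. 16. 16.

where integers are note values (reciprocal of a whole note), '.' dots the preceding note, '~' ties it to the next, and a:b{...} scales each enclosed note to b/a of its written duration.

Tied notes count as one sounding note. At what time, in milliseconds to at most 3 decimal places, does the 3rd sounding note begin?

1. 0.0ms @ 0 + 2142.857ms (3)
2. 2142.857ms @ 3 + 1071.429ms (3/2)
3. 3214.286ms @ 9/2 + 535.714ms (3/4)
4. 3750.0ms @ 21/4 + 535.714ms (3/4)

note 3 onset = 9/2b = 3214.286ms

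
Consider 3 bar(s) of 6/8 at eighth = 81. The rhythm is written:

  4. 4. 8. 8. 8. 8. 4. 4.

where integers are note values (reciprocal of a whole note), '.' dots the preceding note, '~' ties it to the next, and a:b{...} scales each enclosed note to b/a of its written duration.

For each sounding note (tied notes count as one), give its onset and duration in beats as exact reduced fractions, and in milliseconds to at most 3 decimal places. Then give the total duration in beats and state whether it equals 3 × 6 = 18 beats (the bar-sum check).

1) 0.0ms=0b +2222.222ms=3b
2) 2222.222ms=3b +2222.222ms=3b
3) 4444.444ms=6b +1111.111ms=3/2b
4) 5555.556ms=15/2b +1111.111ms=3/2b
5) 6666.667ms=9b +1111.111ms=3/2b
6) 7777.778ms=21/2b +1111.111ms=3/2b
7) 8888.889ms=12b +2222.222ms=3b
8) 11111.111ms=15b +2222.222ms=3b
Σ=18b of 18 (81bpm 6/8) — PASS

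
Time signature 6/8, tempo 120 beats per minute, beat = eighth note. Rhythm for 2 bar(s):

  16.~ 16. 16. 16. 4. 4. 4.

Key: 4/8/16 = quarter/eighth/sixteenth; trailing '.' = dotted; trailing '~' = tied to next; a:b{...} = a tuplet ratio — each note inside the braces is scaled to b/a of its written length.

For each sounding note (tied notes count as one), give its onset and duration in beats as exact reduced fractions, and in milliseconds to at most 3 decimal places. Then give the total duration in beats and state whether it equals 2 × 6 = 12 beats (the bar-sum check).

1) 0.0ms=0b +750.0ms=3/2b
2) 750.0ms=3/2b +375.0ms=3/4b
3) 1125.0ms=9/4b +375.0ms=3/4b
4) 1500.0ms=3b +1500.0ms=3b
5) 3000.0ms=6b +1500.0ms=3b
6) 4500.0ms=9b +1500.0ms=3b
Σ=12b of 12 (120bpm 6/8) — PASS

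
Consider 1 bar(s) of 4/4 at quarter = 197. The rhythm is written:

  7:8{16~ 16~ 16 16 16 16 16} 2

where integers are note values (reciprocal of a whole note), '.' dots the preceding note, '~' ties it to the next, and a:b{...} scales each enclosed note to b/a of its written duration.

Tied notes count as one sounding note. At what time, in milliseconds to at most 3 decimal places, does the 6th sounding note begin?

1. 0.0ms @ 0 + 261.059ms (6/7)
2. 261.059ms @ 6/7 + 87.02ms (2/7)
3. 348.078ms @ 8/7 + 87.02ms (2/7)
4. 435.098ms @ 10/7 + 87.02ms (2/7)
5. 522.117ms @ 12/7 + 87.02ms (2/7)
6. 609.137ms @ 2 + 609.137ms (2)

note 6 onset = 2b = 609.137ms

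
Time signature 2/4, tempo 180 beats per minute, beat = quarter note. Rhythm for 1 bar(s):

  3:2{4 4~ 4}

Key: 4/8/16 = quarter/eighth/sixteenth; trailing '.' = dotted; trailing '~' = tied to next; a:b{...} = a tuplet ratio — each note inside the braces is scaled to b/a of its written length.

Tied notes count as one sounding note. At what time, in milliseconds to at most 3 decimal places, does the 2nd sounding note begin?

note 2 onset = 2/3b = 222.222ms

1. 0.0ms @ 0 + 222.222ms (2/3)
2. 222.222ms @ 2/3 + 444.444ms (4/3)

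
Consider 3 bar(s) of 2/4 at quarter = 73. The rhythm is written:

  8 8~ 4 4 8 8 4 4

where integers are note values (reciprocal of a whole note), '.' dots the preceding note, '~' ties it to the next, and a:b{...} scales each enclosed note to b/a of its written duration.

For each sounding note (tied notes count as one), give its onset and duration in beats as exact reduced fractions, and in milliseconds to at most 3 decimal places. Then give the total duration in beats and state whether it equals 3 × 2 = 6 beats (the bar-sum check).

1) 0.0ms=0b +410.959ms=1/2b
2) 410.959ms=1/2b +1232.877ms=3/2b
3) 1643.836ms=2b +821.918ms=1b
4) 2465.753ms=3b +410.959ms=1/2b
5) 2876.712ms=7/2b +410.959ms=1/2b
6) 3287.671ms=4b +821.918ms=1b
7) 4109.589ms=5b +821.918ms=1b
Σ=6b of 6 (73bpm 2/4) — PASS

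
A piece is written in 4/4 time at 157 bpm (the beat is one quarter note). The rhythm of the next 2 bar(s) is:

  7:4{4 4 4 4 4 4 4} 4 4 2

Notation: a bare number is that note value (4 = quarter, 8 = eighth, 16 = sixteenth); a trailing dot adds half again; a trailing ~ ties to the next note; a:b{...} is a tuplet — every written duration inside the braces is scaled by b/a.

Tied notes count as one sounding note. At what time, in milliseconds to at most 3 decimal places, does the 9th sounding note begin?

note 9 onset = 5b = 1910.828ms

1. 0.0ms @ 0 + 218.38ms (4/7)
2. 218.38ms @ 4/7 + 218.38ms (4/7)
3. 436.761ms @ 8/7 + 218.38ms (4/7)
4. 655.141ms @ 12/7 + 218.38ms (4/7)
5. 873.521ms @ 16/7 + 218.38ms (4/7)
6. 1091.902ms @ 20/7 + 218.38ms (4/7)
7. 1310.282ms @ 24/7 + 218.38ms (4/7)
8. 1528.662ms @ 4 + 382.166ms (1)
9. 1910.828ms @ 5 + 382.166ms (1)
10. 2292.994ms @ 6 + 764.331ms (2)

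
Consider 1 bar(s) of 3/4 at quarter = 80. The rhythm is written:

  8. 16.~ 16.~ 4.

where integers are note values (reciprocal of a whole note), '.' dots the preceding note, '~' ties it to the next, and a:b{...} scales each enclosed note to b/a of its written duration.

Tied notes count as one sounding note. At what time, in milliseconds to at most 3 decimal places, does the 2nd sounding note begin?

note 2 onset = 3/4b = 562.5ms

1. 0.0ms @ 0 + 562.5ms (3/4)
2. 562.5ms @ 3/4 + 1687.5ms (9/4)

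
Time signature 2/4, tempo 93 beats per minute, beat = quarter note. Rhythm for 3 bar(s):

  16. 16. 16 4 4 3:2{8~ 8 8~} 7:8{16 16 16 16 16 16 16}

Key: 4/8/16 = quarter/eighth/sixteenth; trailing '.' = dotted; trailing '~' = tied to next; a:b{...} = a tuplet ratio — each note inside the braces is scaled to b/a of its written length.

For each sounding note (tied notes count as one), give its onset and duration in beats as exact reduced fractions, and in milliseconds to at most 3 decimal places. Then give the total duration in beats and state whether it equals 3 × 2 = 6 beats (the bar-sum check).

1) 0.0ms=0b +241.935ms=3/8b
2) 241.935ms=3/8b +241.935ms=3/8b
3) 483.871ms=3/4b +161.29ms=1/4b
4) 645.161ms=1b +645.161ms=1b
5) 1290.323ms=2b +645.161ms=1b
6) 1935.484ms=3b +430.108ms=2/3b
7) 2365.591ms=11/3b +399.386ms=13/21b
8) 2764.977ms=30/7b +184.332ms=2/7b
9) 2949.309ms=32/7b +184.332ms=2/7b
10) 3133.641ms=34/7b +184.332ms=2/7b
11) 3317.972ms=36/7b +184.332ms=2/7b
12) 3502.304ms=38/7b +184.332ms=2/7b
13) 3686.636ms=40/7b +184.332ms=2/7b
Σ=6b of 6 (93bpm 2/4) — PASS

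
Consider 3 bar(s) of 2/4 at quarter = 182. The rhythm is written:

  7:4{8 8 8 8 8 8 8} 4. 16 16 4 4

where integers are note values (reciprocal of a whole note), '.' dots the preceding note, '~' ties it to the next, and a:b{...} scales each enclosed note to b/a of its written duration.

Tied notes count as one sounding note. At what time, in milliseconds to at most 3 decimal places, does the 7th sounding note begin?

note 7 onset = 12/7b = 565.149ms

1. 0.0ms @ 0 + 94.192ms (2/7)
2. 94.192ms @ 2/7 + 94.192ms (2/7)
3. 188.383ms @ 4/7 + 94.192ms (2/7)
4. 282.575ms @ 6/7 + 94.192ms (2/7)
5. 376.766ms @ 8/7 + 94.192ms (2/7)
6. 470.958ms @ 10/7 + 94.192ms (2/7)
7. 565.149ms @ 12/7 + 94.192ms (2/7)
8. 659.341ms @ 2 + 494.505ms (3/2)
9. 1153.846ms @ 7/2 + 82.418ms (1/4)
10. 1236.264ms @ 15/4 + 82.418ms (1/4)
11. 1318.681ms @ 4 + 329.67ms (1)
12. 1648.352ms @ 5 + 329.67ms (1)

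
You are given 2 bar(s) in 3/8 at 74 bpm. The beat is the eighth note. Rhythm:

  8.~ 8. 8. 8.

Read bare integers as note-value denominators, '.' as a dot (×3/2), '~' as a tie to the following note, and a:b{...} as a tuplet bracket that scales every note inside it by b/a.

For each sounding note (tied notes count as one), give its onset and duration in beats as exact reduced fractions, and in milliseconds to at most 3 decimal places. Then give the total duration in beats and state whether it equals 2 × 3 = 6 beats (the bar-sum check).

1) 0.0ms=0b +2432.432ms=3b
2) 2432.432ms=3b +1216.216ms=3/2b
3) 3648.649ms=9/2b +1216.216ms=3/2b
Σ=6b of 6 (74bpm 3/8) — PASS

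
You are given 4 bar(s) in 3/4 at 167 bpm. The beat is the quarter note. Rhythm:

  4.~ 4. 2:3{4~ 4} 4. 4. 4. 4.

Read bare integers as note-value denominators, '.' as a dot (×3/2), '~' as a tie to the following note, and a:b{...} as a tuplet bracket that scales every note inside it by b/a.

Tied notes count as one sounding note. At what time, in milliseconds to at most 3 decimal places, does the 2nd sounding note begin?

1. 0.0ms @ 0 + 1077.844ms (3)
2. 1077.844ms @ 3 + 1077.844ms (3)
3. 2155.689ms @ 6 + 538.922ms (3/2)
4. 2694.611ms @ 15/2 + 538.922ms (3/2)
5. 3233.533ms @ 9 + 538.922ms (3/2)
6. 3772.455ms @ 21/2 + 538.922ms (3/2)

note 2 onset = 3b = 1077.844ms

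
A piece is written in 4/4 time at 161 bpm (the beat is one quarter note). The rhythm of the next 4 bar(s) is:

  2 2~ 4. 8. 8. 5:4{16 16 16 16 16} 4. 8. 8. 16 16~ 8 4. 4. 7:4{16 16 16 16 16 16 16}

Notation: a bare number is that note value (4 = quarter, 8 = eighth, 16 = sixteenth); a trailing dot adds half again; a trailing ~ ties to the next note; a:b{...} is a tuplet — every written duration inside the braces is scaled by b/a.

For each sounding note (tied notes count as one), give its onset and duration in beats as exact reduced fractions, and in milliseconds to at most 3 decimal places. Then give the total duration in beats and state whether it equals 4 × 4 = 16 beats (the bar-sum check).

1) 0.0ms=0b +745.342ms=2b
2) 745.342ms=2b +1304.348ms=7/2b
3) 2049.689ms=11/2b +279.503ms=3/4b
4) 2329.193ms=25/4b +279.503ms=3/4b
5) 2608.696ms=7b +74.534ms=1/5b
6) 2683.23ms=36/5b +74.534ms=1/5b
7) 2757.764ms=37/5b +74.534ms=1/5b
8) 2832.298ms=38/5b +74.534ms=1/5b
9) 2906.832ms=39/5b +74.534ms=1/5b
10) 2981.366ms=8b +559.006ms=3/2b
11) 3540.373ms=19/2b +279.503ms=3/4b
12) 3819.876ms=41/4b +279.503ms=3/4b
13) 4099.379ms=11b +93.168ms=1/4b
14) 4192.547ms=45/4b +279.503ms=3/4b
15) 4472.05ms=12b +559.006ms=3/2b
16) 5031.056ms=27/2b +559.006ms=3/2b
17) 5590.062ms=15b +53.239ms=1/7b
18) 5643.301ms=106/7b +53.239ms=1/7b
19) 5696.539ms=107/7b +53.239ms=1/7b
20) 5749.778ms=108/7b +53.239ms=1/7b
21) 5803.017ms=109/7b +53.239ms=1/7b
22) 5856.256ms=110/7b +53.239ms=1/7b
23) 5909.494ms=111/7b +53.239ms=1/7b
Σ=16b of 16 (161bpm 4/4) — PASS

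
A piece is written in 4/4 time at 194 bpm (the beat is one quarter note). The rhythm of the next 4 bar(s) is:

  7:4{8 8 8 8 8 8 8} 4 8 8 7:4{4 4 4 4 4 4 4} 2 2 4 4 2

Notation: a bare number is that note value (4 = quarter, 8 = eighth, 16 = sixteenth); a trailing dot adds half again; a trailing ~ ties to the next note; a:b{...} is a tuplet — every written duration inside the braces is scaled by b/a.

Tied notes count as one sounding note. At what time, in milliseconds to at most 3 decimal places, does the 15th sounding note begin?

1. 0.0ms @ 0 + 88.365ms (2/7)
2. 88.365ms @ 2/7 + 88.365ms (2/7)
3. 176.73ms @ 4/7 + 88.365ms (2/7)
4. 265.096ms @ 6/7 + 88.365ms (2/7)
5. 353.461ms @ 8/7 + 88.365ms (2/7)
6. 441.826ms @ 10/7 + 88.365ms (2/7)
7. 530.191ms @ 12/7 + 88.365ms (2/7)
8. 618.557ms @ 2 + 309.278ms (1)
9. 927.835ms @ 3 + 154.639ms (1/2)
10. 1082.474ms @ 7/2 + 154.639ms (1/2)
11. 1237.113ms @ 4 + 176.73ms (4/7)
12. 1413.844ms @ 32/7 + 176.73ms (4/7)
13. 1590.574ms @ 36/7 + 176.73ms (4/7)
14. 1767.305ms @ 40/7 + 176.73ms (4/7)
15. 1944.035ms @ 44/7 + 176.73ms (4/7)
16. 2120.766ms @ 48/7 + 176.73ms (4/7)
17. 2297.496ms @ 52/7 + 176.73ms (4/7)
18. 2474.227ms @ 8 + 618.557ms (2)
19. 3092.784ms @ 10 + 618.557ms (2)
20. 3711.34ms @ 12 + 309.278ms (1)
21. 4020.619ms @ 13 + 309.278ms (1)
22. 4329.897ms @ 14 + 618.557ms (2)

note 15 onset = 44/7b = 1944.035ms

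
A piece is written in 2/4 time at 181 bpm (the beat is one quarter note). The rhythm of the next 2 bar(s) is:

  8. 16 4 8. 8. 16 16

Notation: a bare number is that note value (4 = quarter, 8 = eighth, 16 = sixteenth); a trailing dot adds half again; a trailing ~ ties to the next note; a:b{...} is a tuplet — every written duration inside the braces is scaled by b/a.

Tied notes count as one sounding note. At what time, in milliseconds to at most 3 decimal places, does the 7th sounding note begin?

note 7 onset = 15/4b = 1243.094ms

1. 0.0ms @ 0 + 248.619ms (3/4)
2. 248.619ms @ 3/4 + 82.873ms (1/4)
3. 331.492ms @ 1 + 331.492ms (1)
4. 662.983ms @ 2 + 248.619ms (3/4)
5. 911.602ms @ 11/4 + 248.619ms (3/4)
6. 1160.221ms @ 7/2 + 82.873ms (1/4)
7. 1243.094ms @ 15/4 + 82.873ms (1/4)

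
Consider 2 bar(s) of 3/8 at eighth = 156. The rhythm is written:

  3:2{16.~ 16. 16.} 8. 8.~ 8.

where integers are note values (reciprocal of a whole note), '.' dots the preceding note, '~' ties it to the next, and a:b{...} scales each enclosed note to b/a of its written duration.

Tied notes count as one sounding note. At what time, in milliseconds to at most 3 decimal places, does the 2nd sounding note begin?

1. 0.0ms @ 0 + 384.615ms (1)
2. 384.615ms @ 1 + 192.308ms (1/2)
3. 576.923ms @ 3/2 + 576.923ms (3/2)
4. 1153.846ms @ 3 + 1153.846ms (3)

note 2 onset = 1b = 384.615ms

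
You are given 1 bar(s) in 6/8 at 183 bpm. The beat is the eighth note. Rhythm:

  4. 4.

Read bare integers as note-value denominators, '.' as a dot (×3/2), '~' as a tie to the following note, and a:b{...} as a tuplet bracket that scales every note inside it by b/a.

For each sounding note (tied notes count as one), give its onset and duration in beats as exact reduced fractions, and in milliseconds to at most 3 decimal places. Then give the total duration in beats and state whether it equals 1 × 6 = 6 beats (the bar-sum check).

1) 0.0ms=0b +983.607ms=3b
2) 983.607ms=3b +983.607ms=3b
Σ=6b of 6 (183bpm 6/8) — PASS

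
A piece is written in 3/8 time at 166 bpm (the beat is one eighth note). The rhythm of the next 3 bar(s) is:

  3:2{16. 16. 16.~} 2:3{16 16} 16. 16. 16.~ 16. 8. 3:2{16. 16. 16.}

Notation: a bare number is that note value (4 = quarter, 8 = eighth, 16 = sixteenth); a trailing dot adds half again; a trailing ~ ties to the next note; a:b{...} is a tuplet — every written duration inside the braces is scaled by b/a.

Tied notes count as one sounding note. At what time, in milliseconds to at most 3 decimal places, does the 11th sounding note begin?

note 11 onset = 17/2b = 3072.289ms

1. 0.0ms @ 0 + 180.723ms (1/2)
2. 180.723ms @ 1/2 + 180.723ms (1/2)
3. 361.446ms @ 1 + 451.807ms (5/4)
4. 813.253ms @ 9/4 + 271.084ms (3/4)
5. 1084.337ms @ 3 + 271.084ms (3/4)
6. 1355.422ms @ 15/4 + 271.084ms (3/4)
7. 1626.506ms @ 9/2 + 542.169ms (3/2)
8. 2168.675ms @ 6 + 542.169ms (3/2)
9. 2710.843ms @ 15/2 + 180.723ms (1/2)
10. 2891.566ms @ 8 + 180.723ms (1/2)
11. 3072.289ms @ 17/2 + 180.723ms (1/2)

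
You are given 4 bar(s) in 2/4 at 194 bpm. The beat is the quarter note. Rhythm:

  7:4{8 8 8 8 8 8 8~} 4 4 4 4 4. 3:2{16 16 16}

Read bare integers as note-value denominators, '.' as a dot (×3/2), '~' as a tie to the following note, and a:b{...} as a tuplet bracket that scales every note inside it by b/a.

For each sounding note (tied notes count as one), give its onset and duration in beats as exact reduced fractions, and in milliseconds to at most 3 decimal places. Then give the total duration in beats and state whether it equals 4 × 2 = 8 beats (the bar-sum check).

1) 0.0ms=0b +88.365ms=2/7b
2) 88.365ms=2/7b +88.365ms=2/7b
3) 176.73ms=4/7b +88.365ms=2/7b
4) 265.096ms=6/7b +88.365ms=2/7b
5) 353.461ms=8/7b +88.365ms=2/7b
6) 441.826ms=10/7b +88.365ms=2/7b
7) 530.191ms=12/7b +397.644ms=9/7b
8) 927.835ms=3b +309.278ms=1b
9) 1237.113ms=4b +309.278ms=1b
10) 1546.392ms=5b +309.278ms=1b
11) 1855.67ms=6b +463.918ms=3/2b
12) 2319.588ms=15/2b +51.546ms=1/6b
13) 2371.134ms=23/3b +51.546ms=1/6b
14) 2422.68ms=47/6b +51.546ms=1/6b
Σ=8b of 8 (194bpm 2/4) — PASS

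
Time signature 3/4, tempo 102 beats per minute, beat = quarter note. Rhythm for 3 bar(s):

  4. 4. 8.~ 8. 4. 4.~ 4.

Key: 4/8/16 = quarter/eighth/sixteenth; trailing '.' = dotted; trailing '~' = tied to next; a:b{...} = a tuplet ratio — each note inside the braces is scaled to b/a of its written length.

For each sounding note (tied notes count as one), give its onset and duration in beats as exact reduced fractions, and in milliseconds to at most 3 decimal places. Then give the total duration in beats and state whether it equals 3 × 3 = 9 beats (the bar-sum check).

1) 0.0ms=0b +882.353ms=3/2b
2) 882.353ms=3/2b +882.353ms=3/2b
3) 1764.706ms=3b +882.353ms=3/2b
4) 2647.059ms=9/2b +882.353ms=3/2b
5) 3529.412ms=6b +1764.706ms=3b
Σ=9b of 9 (102bpm 3/4) — PASS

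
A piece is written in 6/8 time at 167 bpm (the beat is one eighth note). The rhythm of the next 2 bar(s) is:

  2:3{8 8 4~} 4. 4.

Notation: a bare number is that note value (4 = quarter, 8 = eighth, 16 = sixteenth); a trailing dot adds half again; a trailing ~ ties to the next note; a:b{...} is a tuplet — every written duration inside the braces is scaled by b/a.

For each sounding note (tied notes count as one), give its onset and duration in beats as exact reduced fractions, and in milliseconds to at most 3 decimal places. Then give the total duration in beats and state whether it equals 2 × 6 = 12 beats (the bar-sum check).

1) 0.0ms=0b +538.922ms=3/2b
2) 538.922ms=3/2b +538.922ms=3/2b
3) 1077.844ms=3b +2155.689ms=6b
4) 3233.533ms=9b +1077.844ms=3b
Σ=12b of 12 (167bpm 6/8) — PASS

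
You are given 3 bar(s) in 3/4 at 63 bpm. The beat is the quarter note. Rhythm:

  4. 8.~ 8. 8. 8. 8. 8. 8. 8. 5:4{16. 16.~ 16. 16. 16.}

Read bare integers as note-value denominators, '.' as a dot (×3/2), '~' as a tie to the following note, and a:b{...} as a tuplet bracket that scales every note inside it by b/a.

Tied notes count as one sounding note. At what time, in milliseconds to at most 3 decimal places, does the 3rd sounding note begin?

1. 0.0ms @ 0 + 1428.571ms (3/2)
2. 1428.571ms @ 3/2 + 1428.571ms (3/2)
3. 2857.143ms @ 3 + 714.286ms (3/4)
4. 3571.429ms @ 15/4 + 714.286ms (3/4)
5. 4285.714ms @ 9/2 + 714.286ms (3/4)
6. 5000.0ms @ 21/4 + 714.286ms (3/4)
7. 5714.286ms @ 6 + 714.286ms (3/4)
8. 6428.571ms @ 27/4 + 714.286ms (3/4)
9. 7142.857ms @ 15/2 + 285.714ms (3/10)
10. 7428.571ms @ 39/5 + 571.429ms (3/5)
11. 8000.0ms @ 42/5 + 285.714ms (3/10)
12. 8285.714ms @ 87/10 + 285.714ms (3/10)

note 3 onset = 3b = 2857.143ms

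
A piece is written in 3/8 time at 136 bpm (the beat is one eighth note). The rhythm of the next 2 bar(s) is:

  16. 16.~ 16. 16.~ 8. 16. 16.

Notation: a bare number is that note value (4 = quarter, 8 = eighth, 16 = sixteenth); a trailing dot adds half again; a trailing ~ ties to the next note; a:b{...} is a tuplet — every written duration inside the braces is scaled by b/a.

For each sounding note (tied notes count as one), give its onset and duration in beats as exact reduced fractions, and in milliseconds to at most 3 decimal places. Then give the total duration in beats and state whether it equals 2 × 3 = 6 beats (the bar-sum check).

1) 0.0ms=0b +330.882ms=3/4b
2) 330.882ms=3/4b +661.765ms=3/2b
3) 992.647ms=9/4b +992.647ms=9/4b
4) 1985.294ms=9/2b +330.882ms=3/4b
5) 2316.176ms=21/4b +330.882ms=3/4b
Σ=6b of 6 (136bpm 3/8) — PASS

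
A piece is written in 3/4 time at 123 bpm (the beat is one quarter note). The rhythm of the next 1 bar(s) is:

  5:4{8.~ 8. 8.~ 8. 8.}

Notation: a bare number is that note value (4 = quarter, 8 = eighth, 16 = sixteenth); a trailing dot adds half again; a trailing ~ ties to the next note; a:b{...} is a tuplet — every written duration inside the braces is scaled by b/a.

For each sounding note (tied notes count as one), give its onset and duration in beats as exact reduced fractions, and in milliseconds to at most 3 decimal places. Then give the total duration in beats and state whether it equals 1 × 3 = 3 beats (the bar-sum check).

1) 0.0ms=0b +585.366ms=6/5b
2) 585.366ms=6/5b +585.366ms=6/5b
3) 1170.732ms=12/5b +292.683ms=3/5b
Σ=3b of 3 (123bpm 3/4) — PASS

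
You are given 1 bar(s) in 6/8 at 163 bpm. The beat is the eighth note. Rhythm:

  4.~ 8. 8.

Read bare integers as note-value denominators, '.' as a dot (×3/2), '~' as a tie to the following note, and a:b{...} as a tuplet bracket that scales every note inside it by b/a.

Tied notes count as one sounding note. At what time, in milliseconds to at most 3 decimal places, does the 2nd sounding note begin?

note 2 onset = 9/2b = 1656.442ms

1. 0.0ms @ 0 + 1656.442ms (9/2)
2. 1656.442ms @ 9/2 + 552.147ms (3/2)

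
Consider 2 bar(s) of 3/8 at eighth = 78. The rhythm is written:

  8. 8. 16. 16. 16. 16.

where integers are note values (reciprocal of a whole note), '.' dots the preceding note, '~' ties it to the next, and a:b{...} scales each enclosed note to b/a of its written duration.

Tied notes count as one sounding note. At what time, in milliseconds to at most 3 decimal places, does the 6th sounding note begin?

1. 0.0ms @ 0 + 1153.846ms (3/2)
2. 1153.846ms @ 3/2 + 1153.846ms (3/2)
3. 2307.692ms @ 3 + 576.923ms (3/4)
4. 2884.615ms @ 15/4 + 576.923ms (3/4)
5. 3461.538ms @ 9/2 + 576.923ms (3/4)
6. 4038.462ms @ 21/4 + 576.923ms (3/4)

note 6 onset = 21/4b = 4038.462ms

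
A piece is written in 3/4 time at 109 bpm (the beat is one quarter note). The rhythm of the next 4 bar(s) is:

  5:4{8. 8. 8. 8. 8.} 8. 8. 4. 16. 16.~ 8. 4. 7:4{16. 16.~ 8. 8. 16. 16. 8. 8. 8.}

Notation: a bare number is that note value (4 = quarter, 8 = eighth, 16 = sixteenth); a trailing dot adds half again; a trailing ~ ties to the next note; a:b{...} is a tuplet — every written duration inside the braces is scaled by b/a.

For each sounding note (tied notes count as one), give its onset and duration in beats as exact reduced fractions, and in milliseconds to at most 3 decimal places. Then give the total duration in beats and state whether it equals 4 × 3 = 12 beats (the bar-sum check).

1) 0.0ms=0b +330.275ms=3/5b
2) 330.275ms=3/5b +330.275ms=3/5b
3) 660.55ms=6/5b +330.275ms=3/5b
4) 990.826ms=9/5b +330.275ms=3/5b
5) 1321.101ms=12/5b +330.275ms=3/5b
6) 1651.376ms=3b +412.844ms=3/4b
7) 2064.22ms=15/4b +412.844ms=3/4b
8) 2477.064ms=9/2b +825.688ms=3/2b
9) 3302.752ms=6b +206.422ms=3/8b
10) 3509.174ms=51/8b +619.266ms=9/8b
11) 4128.44ms=15/2b +825.688ms=3/2b
12) 4954.128ms=9b +117.955ms=3/14b
13) 5072.084ms=129/14b +353.866ms=9/14b
14) 5425.95ms=69/7b +235.911ms=3/7b
15) 5661.861ms=72/7b +117.955ms=3/14b
16) 5779.817ms=21/2b +117.955ms=3/14b
17) 5897.772ms=75/7b +235.911ms=3/7b
18) 6133.683ms=78/7b +235.911ms=3/7b
19) 6369.594ms=81/7b +235.911ms=3/7b
Σ=12b of 12 (109bpm 3/4) — PASS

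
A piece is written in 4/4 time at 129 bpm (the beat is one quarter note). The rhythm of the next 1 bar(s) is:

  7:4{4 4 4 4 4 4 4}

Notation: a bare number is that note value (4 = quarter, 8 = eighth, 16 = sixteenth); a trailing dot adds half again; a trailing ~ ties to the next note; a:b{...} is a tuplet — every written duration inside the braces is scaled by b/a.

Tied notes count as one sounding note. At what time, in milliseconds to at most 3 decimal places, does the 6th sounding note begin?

1. 0.0ms @ 0 + 265.781ms (4/7)
2. 265.781ms @ 4/7 + 265.781ms (4/7)
3. 531.561ms @ 8/7 + 265.781ms (4/7)
4. 797.342ms @ 12/7 + 265.781ms (4/7)
5. 1063.123ms @ 16/7 + 265.781ms (4/7)
6. 1328.904ms @ 20/7 + 265.781ms (4/7)
7. 1594.684ms @ 24/7 + 265.781ms (4/7)

note 6 onset = 20/7b = 1328.904ms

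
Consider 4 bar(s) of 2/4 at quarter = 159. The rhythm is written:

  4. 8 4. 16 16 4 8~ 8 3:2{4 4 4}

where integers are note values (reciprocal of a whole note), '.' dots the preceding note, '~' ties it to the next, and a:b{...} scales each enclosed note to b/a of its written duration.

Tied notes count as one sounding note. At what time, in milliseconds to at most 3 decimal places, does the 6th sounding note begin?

note 6 onset = 4b = 1509.434ms

1. 0.0ms @ 0 + 566.038ms (3/2)
2. 566.038ms @ 3/2 + 188.679ms (1/2)
3. 754.717ms @ 2 + 566.038ms (3/2)
4. 1320.755ms @ 7/2 + 94.34ms (1/4)
5. 1415.094ms @ 15/4 + 94.34ms (1/4)
6. 1509.434ms @ 4 + 377.358ms (1)
7. 1886.792ms @ 5 + 377.358ms (1)
8. 2264.151ms @ 6 + 251.572ms (2/3)
9. 2515.723ms @ 20/3 + 251.572ms (2/3)
10. 2767.296ms @ 22/3 + 251.572ms (2/3)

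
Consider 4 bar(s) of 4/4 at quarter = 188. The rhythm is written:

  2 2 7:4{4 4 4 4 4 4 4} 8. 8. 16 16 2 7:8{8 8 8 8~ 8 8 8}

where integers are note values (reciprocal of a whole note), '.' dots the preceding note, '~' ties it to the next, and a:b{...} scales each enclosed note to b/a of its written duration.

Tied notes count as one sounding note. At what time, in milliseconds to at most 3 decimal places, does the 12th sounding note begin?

1. 0.0ms @ 0 + 638.298ms (2)
2. 638.298ms @ 2 + 638.298ms (2)
3. 1276.596ms @ 4 + 182.371ms (4/7)
4. 1458.967ms @ 32/7 + 182.371ms (4/7)
5. 1641.337ms @ 36/7 + 182.371ms (4/7)
6. 1823.708ms @ 40/7 + 182.371ms (4/7)
7. 2006.079ms @ 44/7 + 182.371ms (4/7)
8. 2188.45ms @ 48/7 + 182.371ms (4/7)
9. 2370.821ms @ 52/7 + 182.371ms (4/7)
10. 2553.191ms @ 8 + 239.362ms (3/4)
11. 2792.553ms @ 35/4 + 239.362ms (3/4)
12. 3031.915ms @ 19/2 + 79.787ms (1/4)
13. 3111.702ms @ 39/4 + 79.787ms (1/4)
14. 3191.489ms @ 10 + 638.298ms (2)
15. 3829.787ms @ 12 + 182.371ms (4/7)
16. 4012.158ms @ 88/7 + 182.371ms (4/7)
17. 4194.529ms @ 92/7 + 182.371ms (4/7)
18. 4376.9ms @ 96/7 + 364.742ms (8/7)
19. 4741.641ms @ 104/7 + 182.371ms (4/7)
20. 4924.012ms @ 108/7 + 182.371ms (4/7)

note 12 onset = 19/2b = 3031.915ms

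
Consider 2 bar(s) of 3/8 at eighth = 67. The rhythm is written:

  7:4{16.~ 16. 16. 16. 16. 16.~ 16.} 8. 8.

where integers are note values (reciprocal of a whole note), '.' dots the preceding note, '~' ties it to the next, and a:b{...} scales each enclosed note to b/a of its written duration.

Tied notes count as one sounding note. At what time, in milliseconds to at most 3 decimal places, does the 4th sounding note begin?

note 4 onset = 12/7b = 1535.181ms

1. 0.0ms @ 0 + 767.591ms (6/7)
2. 767.591ms @ 6/7 + 383.795ms (3/7)
3. 1151.386ms @ 9/7 + 383.795ms (3/7)
4. 1535.181ms @ 12/7 + 383.795ms (3/7)
5. 1918.977ms @ 15/7 + 767.591ms (6/7)
6. 2686.567ms @ 3 + 1343.284ms (3/2)
7. 4029.851ms @ 9/2 + 1343.284ms (3/2)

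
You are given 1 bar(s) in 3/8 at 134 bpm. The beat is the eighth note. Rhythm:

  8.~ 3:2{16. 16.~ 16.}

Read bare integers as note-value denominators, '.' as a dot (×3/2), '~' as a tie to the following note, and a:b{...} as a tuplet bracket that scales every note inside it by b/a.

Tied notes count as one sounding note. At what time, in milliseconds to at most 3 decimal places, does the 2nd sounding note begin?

1. 0.0ms @ 0 + 895.522ms (2)
2. 895.522ms @ 2 + 447.761ms (1)

note 2 onset = 2b = 895.522ms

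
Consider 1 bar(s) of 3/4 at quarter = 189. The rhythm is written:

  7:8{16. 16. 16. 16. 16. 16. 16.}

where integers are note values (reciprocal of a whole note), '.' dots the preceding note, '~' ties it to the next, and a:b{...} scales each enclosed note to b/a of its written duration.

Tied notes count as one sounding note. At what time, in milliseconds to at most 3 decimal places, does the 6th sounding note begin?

1. 0.0ms @ 0 + 136.054ms (3/7)
2. 136.054ms @ 3/7 + 136.054ms (3/7)
3. 272.109ms @ 6/7 + 136.054ms (3/7)
4. 408.163ms @ 9/7 + 136.054ms (3/7)
5. 544.218ms @ 12/7 + 136.054ms (3/7)
6. 680.272ms @ 15/7 + 136.054ms (3/7)
7. 816.327ms @ 18/7 + 136.054ms (3/7)

note 6 onset = 15/7b = 680.272ms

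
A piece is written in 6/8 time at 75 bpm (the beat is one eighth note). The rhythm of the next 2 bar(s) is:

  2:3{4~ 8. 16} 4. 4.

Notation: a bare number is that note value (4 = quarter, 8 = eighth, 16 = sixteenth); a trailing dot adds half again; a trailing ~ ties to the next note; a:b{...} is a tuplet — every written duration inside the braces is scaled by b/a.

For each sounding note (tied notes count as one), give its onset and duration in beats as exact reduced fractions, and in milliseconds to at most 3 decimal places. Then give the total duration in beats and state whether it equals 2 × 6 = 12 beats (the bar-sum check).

1) 0.0ms=0b +4200.0ms=21/4b
2) 4200.0ms=21/4b +600.0ms=3/4b
3) 4800.0ms=6b +2400.0ms=3b
4) 7200.0ms=9b +2400.0ms=3b
Σ=12b of 12 (75bpm 6/8) — PASS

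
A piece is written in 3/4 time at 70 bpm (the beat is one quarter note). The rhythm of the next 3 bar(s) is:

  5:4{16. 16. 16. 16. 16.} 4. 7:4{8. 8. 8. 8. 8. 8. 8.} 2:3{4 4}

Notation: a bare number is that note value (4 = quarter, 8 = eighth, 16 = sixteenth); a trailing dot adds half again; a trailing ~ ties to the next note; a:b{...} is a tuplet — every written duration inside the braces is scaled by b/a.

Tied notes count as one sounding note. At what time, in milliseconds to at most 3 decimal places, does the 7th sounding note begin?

1. 0.0ms @ 0 + 257.143ms (3/10)
2. 257.143ms @ 3/10 + 257.143ms (3/10)
3. 514.286ms @ 3/5 + 257.143ms (3/10)
4. 771.429ms @ 9/10 + 257.143ms (3/10)
5. 1028.571ms @ 6/5 + 257.143ms (3/10)
6. 1285.714ms @ 3/2 + 1285.714ms (3/2)
7. 2571.429ms @ 3 + 367.347ms (3/7)
8. 2938.776ms @ 24/7 + 367.347ms (3/7)
9. 3306.122ms @ 27/7 + 367.347ms (3/7)
10. 3673.469ms @ 30/7 + 367.347ms (3/7)
11. 4040.816ms @ 33/7 + 367.347ms (3/7)
12. 4408.163ms @ 36/7 + 367.347ms (3/7)
13. 4775.51ms @ 39/7 + 367.347ms (3/7)
14. 5142.857ms @ 6 + 1285.714ms (3/2)
15. 6428.571ms @ 15/2 + 1285.714ms (3/2)

note 7 onset = 3b = 2571.429ms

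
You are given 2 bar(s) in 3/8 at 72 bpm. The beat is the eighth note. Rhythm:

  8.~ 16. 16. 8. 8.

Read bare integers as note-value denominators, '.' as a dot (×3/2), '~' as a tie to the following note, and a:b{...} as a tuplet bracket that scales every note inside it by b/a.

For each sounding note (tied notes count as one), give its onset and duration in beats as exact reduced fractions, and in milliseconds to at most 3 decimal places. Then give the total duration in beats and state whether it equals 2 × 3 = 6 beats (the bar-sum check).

1) 0.0ms=0b +1875.0ms=9/4b
2) 1875.0ms=9/4b +625.0ms=3/4b
3) 2500.0ms=3b +1250.0ms=3/2b
4) 3750.0ms=9/2b +1250.0ms=3/2b
Σ=6b of 6 (72bpm 3/8) — PASS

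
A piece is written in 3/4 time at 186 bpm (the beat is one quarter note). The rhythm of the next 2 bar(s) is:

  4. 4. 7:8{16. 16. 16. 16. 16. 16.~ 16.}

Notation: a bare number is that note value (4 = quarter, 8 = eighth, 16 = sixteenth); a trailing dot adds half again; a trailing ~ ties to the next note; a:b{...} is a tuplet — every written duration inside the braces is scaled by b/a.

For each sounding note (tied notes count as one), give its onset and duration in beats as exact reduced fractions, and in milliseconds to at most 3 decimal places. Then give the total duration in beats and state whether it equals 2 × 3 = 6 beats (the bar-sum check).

1) 0.0ms=0b +483.871ms=3/2b
2) 483.871ms=3/2b +483.871ms=3/2b
3) 967.742ms=3b +138.249ms=3/7b
4) 1105.991ms=24/7b +138.249ms=3/7b
5) 1244.24ms=27/7b +138.249ms=3/7b
6) 1382.488ms=30/7b +138.249ms=3/7b
7) 1520.737ms=33/7b +138.249ms=3/7b
8) 1658.986ms=36/7b +276.498ms=6/7b
Σ=6b of 6 (186bpm 3/4) — PASS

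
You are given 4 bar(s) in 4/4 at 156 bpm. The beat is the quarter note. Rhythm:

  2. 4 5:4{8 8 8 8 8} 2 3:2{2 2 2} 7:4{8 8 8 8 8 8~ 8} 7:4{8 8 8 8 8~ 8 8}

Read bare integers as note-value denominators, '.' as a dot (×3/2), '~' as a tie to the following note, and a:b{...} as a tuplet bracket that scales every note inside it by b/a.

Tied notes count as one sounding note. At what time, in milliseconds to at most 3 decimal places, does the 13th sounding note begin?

1. 0.0ms @ 0 + 1153.846ms (3)
2. 1153.846ms @ 3 + 384.615ms (1)
3. 1538.462ms @ 4 + 153.846ms (2/5)
4. 1692.308ms @ 22/5 + 153.846ms (2/5)
5. 1846.154ms @ 24/5 + 153.846ms (2/5)
6. 2000.0ms @ 26/5 + 153.846ms (2/5)
7. 2153.846ms @ 28/5 + 153.846ms (2/5)
8. 2307.692ms @ 6 + 769.231ms (2)
9. 3076.923ms @ 8 + 512.821ms (4/3)
10. 3589.744ms @ 28/3 + 512.821ms (4/3)
11. 4102.564ms @ 32/3 + 512.821ms (4/3)
12. 4615.385ms @ 12 + 109.89ms (2/7)
13. 4725.275ms @ 86/7 + 109.89ms (2/7)
14. 4835.165ms @ 88/7 + 109.89ms (2/7)
15. 4945.055ms @ 90/7 + 109.89ms (2/7)
16. 5054.945ms @ 92/7 + 109.89ms (2/7)
17. 5164.835ms @ 94/7 + 219.78ms (4/7)
18. 5384.615ms @ 14 + 109.89ms (2/7)
19. 5494.505ms @ 100/7 + 109.89ms (2/7)
20. 5604.396ms @ 102/7 + 109.89ms (2/7)
21. 5714.286ms @ 104/7 + 109.89ms (2/7)
22. 5824.176ms @ 106/7 + 219.78ms (4/7)
23. 6043.956ms @ 110/7 + 109.89ms (2/7)

note 13 onset = 86/7b = 4725.275ms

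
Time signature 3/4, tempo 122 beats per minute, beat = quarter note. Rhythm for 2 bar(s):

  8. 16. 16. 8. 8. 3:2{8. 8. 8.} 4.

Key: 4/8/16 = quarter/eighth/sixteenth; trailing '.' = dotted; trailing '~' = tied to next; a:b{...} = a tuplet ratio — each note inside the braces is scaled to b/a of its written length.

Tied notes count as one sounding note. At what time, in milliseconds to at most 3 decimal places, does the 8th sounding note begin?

1. 0.0ms @ 0 + 368.852ms (3/4)
2. 368.852ms @ 3/4 + 184.426ms (3/8)
3. 553.279ms @ 9/8 + 184.426ms (3/8)
4. 737.705ms @ 3/2 + 368.852ms (3/4)
5. 1106.557ms @ 9/4 + 368.852ms (3/4)
6. 1475.41ms @ 3 + 245.902ms (1/2)
7. 1721.311ms @ 7/2 + 245.902ms (1/2)
8. 1967.213ms @ 4 + 245.902ms (1/2)
9. 2213.115ms @ 9/2 + 737.705ms (3/2)

note 8 onset = 4b = 1967.213ms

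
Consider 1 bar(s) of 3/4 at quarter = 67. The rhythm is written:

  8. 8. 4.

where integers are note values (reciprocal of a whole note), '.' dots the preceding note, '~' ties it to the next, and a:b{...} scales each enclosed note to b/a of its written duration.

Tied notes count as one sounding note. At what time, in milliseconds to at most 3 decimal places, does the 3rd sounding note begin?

1. 0.0ms @ 0 + 671.642ms (3/4)
2. 671.642ms @ 3/4 + 671.642ms (3/4)
3. 1343.284ms @ 3/2 + 1343.284ms (3/2)

note 3 onset = 3/2b = 1343.284ms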